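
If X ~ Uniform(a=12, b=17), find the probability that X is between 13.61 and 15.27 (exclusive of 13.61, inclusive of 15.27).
0.332000

We have X ~ Uniform(a=12, b=17).

To find P(13.61 < X ≤ 15.27), we use:
P(13.61 < X ≤ 15.27) = P(X ≤ 15.27) - P(X ≤ 13.61)
                 = F(15.27) - F(13.61)
                 = 0.654000 - 0.322000
                 = 0.332000

So there's approximately a 33.2% chance that X falls in this range.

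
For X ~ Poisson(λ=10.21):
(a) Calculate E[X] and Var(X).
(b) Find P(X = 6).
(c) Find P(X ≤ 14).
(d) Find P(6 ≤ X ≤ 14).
(a) E[X] = 10.2100, Var(X) = 10.2100
(b) P(X = 6) = 0.057900
(c) P(X ≤ 14) = 0.905145
(d) P(6 ≤ X ≤ 14) = 0.845598

We have X ~ Poisson(λ=10.21).

(a) Moments:
E[X] = 10.2100
Var(X) = 10.2100
σ = √Var(X) = 3.1953

(b) Point probability using PMF:
P(X = 6) = 0.057900

(c) Cumulative probability using CDF:
P(X ≤ 14) = F(14) = 0.905145

(d) Range probability:
P(6 ≤ X ≤ 14) = P(X ≤ 14) - P(X ≤ 5)
                   = F(14) - F(5)
                   = 0.905145 - 0.059547
                   = 0.845598

This means approximately 84.6% of outcomes fall in the interval [6, 14].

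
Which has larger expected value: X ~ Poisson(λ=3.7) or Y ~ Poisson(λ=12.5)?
Y has larger mean (12.5000 > 3.7000)

Compute the expected value for each distribution:

X ~ Poisson(λ=3.7):
E[X] = 3.7000

Y ~ Poisson(λ=12.5):
E[Y] = 12.5000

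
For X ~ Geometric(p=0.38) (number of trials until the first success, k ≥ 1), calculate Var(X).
4.2936

We have X ~ Geometric(p=0.38) (number of trials until the first success, k ≥ 1).

For a Geometric distribution with p=0.38 (number of trials until the first success, k ≥ 1):
Var(X) = 4.2936

The variance measures the spread of the distribution around the mean.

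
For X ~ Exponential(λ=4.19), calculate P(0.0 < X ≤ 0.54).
0.895920

We have X ~ Exponential(λ=4.19).

To find P(0.0 < X ≤ 0.54), we use:
P(0.0 < X ≤ 0.54) = P(X ≤ 0.54) - P(X ≤ 0.0)
                 = F(0.54) - F(0.0)
                 = 0.895920 - 0.000000
                 = 0.895920

So there's approximately a 89.6% chance that X falls in this range.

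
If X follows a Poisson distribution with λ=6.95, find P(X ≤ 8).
0.735586

We have X ~ Poisson(λ=6.95).

The CDF gives us P(X ≤ k).

Using the CDF:
P(X ≤ 8) = 0.735586

This means there's approximately a 73.6% chance that X is at most 8.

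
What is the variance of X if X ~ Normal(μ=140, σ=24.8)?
615.0400

We have X ~ Normal(μ=140, σ=24.8).

For a Normal distribution with μ=140, σ=24.8:
Var(X) = 615.0400

The variance measures the spread of the distribution around the mean.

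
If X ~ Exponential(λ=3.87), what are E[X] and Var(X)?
E[X] = 0.2584, Var(X) = 0.0668

We have X ~ Exponential(λ=3.87).

For an Exponential distribution with λ=3.87:

Expected value:
E[X] = 0.2584

Variance:
Var(X) = 0.0668

Standard deviation:
σ = √Var(X) = 0.2584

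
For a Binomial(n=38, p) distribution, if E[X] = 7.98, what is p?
p = 0.21

For a Binomial(n, p) distribution:
E[X] = n × p

Given n = 38 and E[X] = 7.98:
7.98 = 38 × p
p = 7.98 / 38 = 0.21

Verification: Binomial(38, 0.21) has E[X] = 7.98 ✓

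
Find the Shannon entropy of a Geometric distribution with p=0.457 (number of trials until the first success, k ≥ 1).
1.5086 nats

We have X ~ Geometric(p=0.457) (number of trials until the first success, k ≥ 1).

The Shannon entropy measures the uncertainty or information content of the distribution.

For a Geometric distribution with p=0.457 (number of trials until the first success, k ≥ 1):
H(X) = 1.5086 nats

(In bits, this would be 2.1765 bits.)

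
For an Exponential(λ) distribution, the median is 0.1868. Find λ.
λ = 3.7106

For X ~ Exponential(λ), the CDF is F(x) = 1 - e^(-λx).
The median m satisfies F(m) = 0.5:
1 - e^(-λm) = 0.5
e^(-λm) = 0.5
λm = ln(2)
m = ln(2) / λ

Given m = 0.1868:
λ = ln(2) / 0.1868 = 0.693147 / 0.1868 = 3.7106

Verification: ln(2) / 3.7106 = 0.1868 ✓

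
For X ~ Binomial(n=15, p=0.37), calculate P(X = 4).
0.158740

We have X ~ Binomial(n=15, p=0.37).

For a Binomial distribution, the PMF gives us the probability of each outcome.

Using the PMF formula:
P(X = 4) = 0.158740

Rounded to 4 decimal places: 0.1587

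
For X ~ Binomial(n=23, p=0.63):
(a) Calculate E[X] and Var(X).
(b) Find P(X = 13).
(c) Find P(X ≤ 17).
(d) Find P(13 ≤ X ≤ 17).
(a) E[X] = 14.4900, Var(X) = 5.3613
(b) P(X = 13) = 0.135486
(c) P(X ≤ 17) = 0.906244
(d) P(13 ≤ X ≤ 17) = 0.712413

We have X ~ Binomial(n=23, p=0.63).

(a) Moments:
E[X] = 14.4900
Var(X) = 5.3613
σ = √Var(X) = 2.3154

(b) Point probability using PMF:
P(X = 13) = 0.135486

(c) Cumulative probability using CDF:
P(X ≤ 17) = F(17) = 0.906244

(d) Range probability:
P(13 ≤ X ≤ 17) = P(X ≤ 17) - P(X ≤ 12)
                   = F(17) - F(12)
                   = 0.906244 - 0.193831
                   = 0.712413

This means approximately 71.2% of outcomes fall in the interval [13, 17].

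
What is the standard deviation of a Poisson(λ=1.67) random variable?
1.2923

We have X ~ Poisson(λ=1.67).

For a Poisson distribution with λ=1.67:
σ = √Var(X) = 1.2923

The standard deviation is the square root of the variance.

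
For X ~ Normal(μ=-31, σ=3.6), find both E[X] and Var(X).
E[X] = -31.0000, Var(X) = 12.9600

We have X ~ Normal(μ=-31, σ=3.6).

For a Normal distribution with μ=-31, σ=3.6:

Expected value:
E[X] = -31.0000

Variance:
Var(X) = 12.9600

Standard deviation:
σ = √Var(X) = 3.6000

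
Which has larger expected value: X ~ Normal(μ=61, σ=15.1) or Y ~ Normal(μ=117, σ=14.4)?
Y has larger mean (117.0000 > 61.0000)

Compute the expected value for each distribution:

X ~ Normal(μ=61, σ=15.1):
E[X] = 61.0000

Y ~ Normal(μ=117, σ=14.4):
E[Y] = 117.0000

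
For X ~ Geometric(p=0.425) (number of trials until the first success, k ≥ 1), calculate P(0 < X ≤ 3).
0.809891

We have X ~ Geometric(p=0.425) (number of trials until the first success, k ≥ 1).

To find P(0 < X ≤ 3), we use:
P(0 < X ≤ 3) = P(X ≤ 3) - P(X ≤ 0)
                 = F(3) - F(0)
                 = 0.809891 - 0.000000
                 = 0.809891

So there's approximately a 81.0% chance that X falls in this range.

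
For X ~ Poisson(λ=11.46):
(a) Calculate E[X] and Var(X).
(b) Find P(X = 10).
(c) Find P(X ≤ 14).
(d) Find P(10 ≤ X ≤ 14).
(a) E[X] = 11.4600, Var(X) = 11.4600
(b) P(X = 10) = 0.113519
(c) P(X ≤ 14) = 0.818534
(d) P(10 ≤ X ≤ 14) = 0.525795

We have X ~ Poisson(λ=11.46).

(a) Moments:
E[X] = 11.4600
Var(X) = 11.4600
σ = √Var(X) = 3.3853

(b) Point probability using PMF:
P(X = 10) = 0.113519

(c) Cumulative probability using CDF:
P(X ≤ 14) = F(14) = 0.818534

(d) Range probability:
P(10 ≤ X ≤ 14) = P(X ≤ 14) - P(X ≤ 9)
                   = F(14) - F(9)
                   = 0.818534 - 0.292740
                   = 0.525795

This means approximately 52.6% of outcomes fall in the interval [10, 14].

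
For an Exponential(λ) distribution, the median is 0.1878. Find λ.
λ = 3.6909

For X ~ Exponential(λ), the CDF is F(x) = 1 - e^(-λx).
The median m satisfies F(m) = 0.5:
1 - e^(-λm) = 0.5
e^(-λm) = 0.5
λm = ln(2)
m = ln(2) / λ

Given m = 0.1878:
λ = ln(2) / 0.1878 = 0.693147 / 0.1878 = 3.6909

Verification: ln(2) / 3.6909 = 0.1878 ✓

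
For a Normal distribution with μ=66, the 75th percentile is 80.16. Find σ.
σ = 20.9936

For X ~ Normal(μ, σ), the p-th percentile satisfies x = μ + z_p × σ,
where z_p = Φ⁻¹(p) is the standard normal quantile.

Step 1: z_{0.75} = Φ⁻¹(0.75) = 0.6745

Step 2: Solve for σ:
80.16 = 66 + 0.6745 × σ
σ = (80.16 - 66) / 0.6745
σ = 14.16 / 0.6745
σ = 20.9936

Verification: μ + z × σ = 66 + 0.6745 × 20.9936 = 80.16 ✓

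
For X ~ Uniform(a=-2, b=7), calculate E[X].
2.5000

We have X ~ Uniform(a=-2, b=7).

For a Uniform distribution with a=-2, b=7:
E[X] = 2.5000

This is the expected (average) value of X.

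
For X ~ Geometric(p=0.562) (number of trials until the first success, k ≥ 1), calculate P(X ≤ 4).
0.963196

We have X ~ Geometric(p=0.562) (number of trials until the first success, k ≥ 1).

The CDF gives us P(X ≤ k).

Using the CDF:
P(X ≤ 4) = 0.963196

This means there's approximately a 96.3% chance that X is at most 4.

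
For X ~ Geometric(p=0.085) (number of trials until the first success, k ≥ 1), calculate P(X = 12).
0.031993

We have X ~ Geometric(p=0.085) (number of trials until the first success, k ≥ 1).

For a Geometric distribution, the PMF gives us the probability of each outcome.

Using the PMF formula:
P(X = 12) = 0.031993

Rounded to 4 decimal places: 0.0320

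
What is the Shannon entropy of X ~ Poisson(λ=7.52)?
2.4157 nats

We have X ~ Poisson(λ=7.52).

The Shannon entropy measures the uncertainty or information content of the distribution.

For a Poisson distribution with λ=7.52:
H(X) = 2.4157 nats

(In bits, this would be 3.4851 bits.)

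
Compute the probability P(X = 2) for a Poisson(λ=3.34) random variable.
0.197660

We have X ~ Poisson(λ=3.34).

For a Poisson distribution, the PMF gives us the probability of each outcome.

Using the PMF formula:
P(X = 2) = 0.197660

Rounded to 4 decimal places: 0.1977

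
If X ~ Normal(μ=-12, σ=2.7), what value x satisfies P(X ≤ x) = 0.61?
-11.2458

We have X ~ Normal(μ=-12, σ=2.7).

We want to find x such that P(X ≤ x) = 0.61.

This is the 61st percentile, which means 61% of values fall below this point.

Using the inverse CDF (quantile function):
x = F⁻¹(0.61) = -11.2458

Verification: P(X ≤ -11.2458) = 0.61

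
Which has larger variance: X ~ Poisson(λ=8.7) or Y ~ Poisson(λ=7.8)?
X has larger variance (8.7000 > 7.8000)

Compute the variance for each distribution:

X ~ Poisson(λ=8.7):
Var(X) = 8.7000

Y ~ Poisson(λ=7.8):
Var(Y) = 7.8000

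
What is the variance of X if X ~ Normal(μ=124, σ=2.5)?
6.2500

We have X ~ Normal(μ=124, σ=2.5).

For a Normal distribution with μ=124, σ=2.5:
Var(X) = 6.2500

The variance measures the spread of the distribution around the mean.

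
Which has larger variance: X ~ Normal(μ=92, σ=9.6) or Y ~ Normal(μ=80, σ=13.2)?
Y has larger variance (174.2400 > 92.1600)

Compute the variance for each distribution:

X ~ Normal(μ=92, σ=9.6):
Var(X) = 92.1600

Y ~ Normal(μ=80, σ=13.2):
Var(Y) = 174.2400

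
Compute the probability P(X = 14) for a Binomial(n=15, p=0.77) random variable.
0.088857

We have X ~ Binomial(n=15, p=0.77).

For a Binomial distribution, the PMF gives us the probability of each outcome.

Using the PMF formula:
P(X = 14) = 0.088857

Rounded to 4 decimal places: 0.0889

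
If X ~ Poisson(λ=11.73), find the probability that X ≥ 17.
0.087291

We have X ~ Poisson(λ=11.73).

For discrete distributions, P(X ≥ 17) = 1 - P(X ≤ 16).

P(X ≤ 16) = 0.912709
P(X ≥ 17) = 1 - 0.912709 = 0.087291

So there's approximately a 8.7% chance that X is at least 17.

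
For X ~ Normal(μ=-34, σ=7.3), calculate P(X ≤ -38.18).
0.283457

We have X ~ Normal(μ=-34, σ=7.3).

The CDF gives us P(X ≤ k).

Using the CDF:
P(X ≤ -38.18) = 0.283457

This means there's approximately a 28.3% chance that X is at most -38.18.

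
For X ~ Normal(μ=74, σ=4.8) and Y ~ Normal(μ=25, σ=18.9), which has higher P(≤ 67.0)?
Y has higher probability (P(Y ≤ 67.0) = 0.9869 > P(X ≤ 67.0) = 0.0724)

Compute P(≤ 67.0) for each distribution:

X ~ Normal(μ=74, σ=4.8):
P(X ≤ 67.0) = 0.0724

Y ~ Normal(μ=25, σ=18.9):
P(Y ≤ 67.0) = 0.9869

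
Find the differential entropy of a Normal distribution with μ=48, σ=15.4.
4.1533 nats

We have X ~ Normal(μ=48, σ=15.4).

The differential entropy measures the uncertainty or information content of the distribution.

For a Normal distribution with μ=48, σ=15.4:
h(X) = 4.1533 nats

(In bits, this would be 5.9920 bits.)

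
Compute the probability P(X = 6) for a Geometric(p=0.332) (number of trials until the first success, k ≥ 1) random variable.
0.044159

We have X ~ Geometric(p=0.332) (number of trials until the first success, k ≥ 1).

For a Geometric distribution, the PMF gives us the probability of each outcome.

Using the PMF formula:
P(X = 6) = 0.044159

Rounded to 4 decimal places: 0.0442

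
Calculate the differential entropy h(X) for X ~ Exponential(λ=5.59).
-0.7210 nats

We have X ~ Exponential(λ=5.59).

The differential entropy measures the uncertainty or information content of the distribution.

For an Exponential distribution with λ=5.59:
h(X) = -0.7210 nats

(In bits, this would be -1.0402 bits.)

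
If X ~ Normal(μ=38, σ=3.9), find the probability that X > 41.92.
0.157418

We have X ~ Normal(μ=38, σ=3.9).

P(X > 41.92) = 1 - P(X ≤ 41.92)
                = 1 - F(41.92)
                = 1 - 0.842582
                = 0.157418

So there's approximately a 15.7% chance that X exceeds 41.92.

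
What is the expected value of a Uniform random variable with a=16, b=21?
18.5000

We have X ~ Uniform(a=16, b=21).

For a Uniform distribution with a=16, b=21:
E[X] = 18.5000

This is the expected (average) value of X.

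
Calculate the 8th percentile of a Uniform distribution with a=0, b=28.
2.2400

We have X ~ Uniform(a=0, b=28).

We want to find x such that P(X ≤ x) = 0.08.

This is the 8th percentile, which means 8% of values fall below this point.

Using the inverse CDF (quantile function):
x = F⁻¹(0.08) = 2.2400

Verification: P(X ≤ 2.2400) = 0.08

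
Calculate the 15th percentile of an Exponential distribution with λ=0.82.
0.1982

We have X ~ Exponential(λ=0.82).

We want to find x such that P(X ≤ x) = 0.15.

This is the 15th percentile, which means 15% of values fall below this point.

Using the inverse CDF (quantile function):
x = F⁻¹(0.15) = 0.1982

Verification: P(X ≤ 0.1982) = 0.15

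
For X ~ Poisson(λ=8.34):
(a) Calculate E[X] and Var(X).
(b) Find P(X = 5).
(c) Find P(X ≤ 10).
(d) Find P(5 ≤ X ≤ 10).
(a) E[X] = 8.3400, Var(X) = 8.3400
(b) P(X = 5) = 0.080285
(c) P(X ≤ 10) = 0.780767
(d) P(5 ≤ X ≤ 10) = 0.699015

We have X ~ Poisson(λ=8.34).

(a) Moments:
E[X] = 8.3400
Var(X) = 8.3400
σ = √Var(X) = 2.8879

(b) Point probability using PMF:
P(X = 5) = 0.080285

(c) Cumulative probability using CDF:
P(X ≤ 10) = F(10) = 0.780767

(d) Range probability:
P(5 ≤ X ≤ 10) = P(X ≤ 10) - P(X ≤ 4)
                   = F(10) - F(4)
                   = 0.780767 - 0.081752
                   = 0.699015

This means approximately 69.9% of outcomes fall in the interval [5, 10].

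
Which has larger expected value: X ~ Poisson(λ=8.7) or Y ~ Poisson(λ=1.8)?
X has larger mean (8.7000 > 1.8000)

Compute the expected value for each distribution:

X ~ Poisson(λ=8.7):
E[X] = 8.7000

Y ~ Poisson(λ=1.8):
E[Y] = 1.8000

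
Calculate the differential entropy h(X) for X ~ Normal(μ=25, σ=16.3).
4.2101 nats

We have X ~ Normal(μ=25, σ=16.3).

The differential entropy measures the uncertainty or information content of the distribution.

For a Normal distribution with μ=25, σ=16.3:
h(X) = 4.2101 nats

(In bits, this would be 6.0739 bits.)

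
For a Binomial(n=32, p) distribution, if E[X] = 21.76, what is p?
p = 0.68

For a Binomial(n, p) distribution:
E[X] = n × p

Given n = 32 and E[X] = 21.76:
21.76 = 32 × p
p = 21.76 / 32 = 0.68

Verification: Binomial(32, 0.68) has E[X] = 21.76 ✓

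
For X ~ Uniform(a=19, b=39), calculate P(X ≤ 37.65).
0.932500

We have X ~ Uniform(a=19, b=39).

The CDF gives us P(X ≤ k).

Using the CDF:
P(X ≤ 37.65) = 0.932500

This means there's approximately a 93.2% chance that X is at most 37.65.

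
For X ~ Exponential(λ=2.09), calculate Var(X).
0.2289

We have X ~ Exponential(λ=2.09).

For an Exponential distribution with λ=2.09:
Var(X) = 0.2289

The variance measures the spread of the distribution around the mean.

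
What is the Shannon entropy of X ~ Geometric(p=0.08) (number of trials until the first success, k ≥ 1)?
3.4846 nats

We have X ~ Geometric(p=0.08) (number of trials until the first success, k ≥ 1).

The Shannon entropy measures the uncertainty or information content of the distribution.

For a Geometric distribution with p=0.08 (number of trials until the first success, k ≥ 1):
H(X) = 3.4846 nats

(In bits, this would be 5.0272 bits.)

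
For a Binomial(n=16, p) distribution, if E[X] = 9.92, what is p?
p = 0.62

For a Binomial(n, p) distribution:
E[X] = n × p

Given n = 16 and E[X] = 9.92:
9.92 = 16 × p
p = 9.92 / 16 = 0.62

Verification: Binomial(16, 0.62) has E[X] = 9.92 ✓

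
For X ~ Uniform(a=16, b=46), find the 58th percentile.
33.4000

We have X ~ Uniform(a=16, b=46).

We want to find x such that P(X ≤ x) = 0.58.

This is the 58th percentile, which means 58% of values fall below this point.

Using the inverse CDF (quantile function):
x = F⁻¹(0.58) = 33.4000

Verification: P(X ≤ 33.4000) = 0.58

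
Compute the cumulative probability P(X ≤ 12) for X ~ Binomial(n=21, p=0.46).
0.893023

We have X ~ Binomial(n=21, p=0.46).

The CDF gives us P(X ≤ k).

Using the CDF:
P(X ≤ 12) = 0.893023

This means there's approximately a 89.3% chance that X is at most 12.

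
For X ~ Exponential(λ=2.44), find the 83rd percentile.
0.7262

We have X ~ Exponential(λ=2.44).

We want to find x such that P(X ≤ x) = 0.83.

This is the 83rd percentile, which means 83% of values fall below this point.

Using the inverse CDF (quantile function):
x = F⁻¹(0.83) = 0.7262

Verification: P(X ≤ 0.7262) = 0.83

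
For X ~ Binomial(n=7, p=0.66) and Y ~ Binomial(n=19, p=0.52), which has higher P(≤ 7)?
X has higher probability (P(X ≤ 7) = 1.0000 > P(Y ≤ 7) = 0.1372)

Compute P(≤ 7) for each distribution:

X ~ Binomial(n=7, p=0.66):
P(X ≤ 7) = 1.0000

Y ~ Binomial(n=19, p=0.52):
P(Y ≤ 7) = 0.1372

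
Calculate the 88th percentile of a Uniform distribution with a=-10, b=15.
12.0000

We have X ~ Uniform(a=-10, b=15).

We want to find x such that P(X ≤ x) = 0.88.

This is the 88th percentile, which means 88% of values fall below this point.

Using the inverse CDF (quantile function):
x = F⁻¹(0.88) = 12.0000

Verification: P(X ≤ 12.0000) = 0.88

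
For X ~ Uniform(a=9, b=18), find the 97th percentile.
17.7300

We have X ~ Uniform(a=9, b=18).

We want to find x such that P(X ≤ x) = 0.97.

This is the 97th percentile, which means 97% of values fall below this point.

Using the inverse CDF (quantile function):
x = F⁻¹(0.97) = 17.7300

Verification: P(X ≤ 17.7300) = 0.97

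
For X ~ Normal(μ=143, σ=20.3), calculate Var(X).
412.0900

We have X ~ Normal(μ=143, σ=20.3).

For a Normal distribution with μ=143, σ=20.3:
Var(X) = 412.0900

The variance measures the spread of the distribution around the mean.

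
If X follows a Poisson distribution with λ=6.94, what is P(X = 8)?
0.129226

We have X ~ Poisson(λ=6.94).

For a Poisson distribution, the PMF gives us the probability of each outcome.

Using the PMF formula:
P(X = 8) = 0.129226

Rounded to 4 decimal places: 0.1292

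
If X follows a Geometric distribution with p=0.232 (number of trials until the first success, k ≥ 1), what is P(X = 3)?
0.136839

We have X ~ Geometric(p=0.232) (number of trials until the first success, k ≥ 1).

For a Geometric distribution, the PMF gives us the probability of each outcome.

Using the PMF formula:
P(X = 3) = 0.136839

Rounded to 4 decimal places: 0.1368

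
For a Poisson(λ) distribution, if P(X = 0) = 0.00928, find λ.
λ = 4.6799

For a Poisson(λ) distribution, the PMF at 0 is:
P(X = 0) = λ^0 e^(-λ) / 0! = e^(-λ)

Given P(X = 0) = 0.00928:
e^(-λ) = 0.00928
-λ = ln(0.00928)
λ = -ln(0.00928) = 4.6799

Verification: e^(-4.6799) = 0.00928 ✓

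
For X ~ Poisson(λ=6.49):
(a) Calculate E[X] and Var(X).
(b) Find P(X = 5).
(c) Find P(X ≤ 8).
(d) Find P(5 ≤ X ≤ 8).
(a) E[X] = 6.4900, Var(X) = 6.4900
(b) P(X = 5) = 0.145704
(c) P(X ≤ 8) = 0.792760
(d) P(5 ≤ X ≤ 8) = 0.567968

We have X ~ Poisson(λ=6.49).

(a) Moments:
E[X] = 6.4900
Var(X) = 6.4900
σ = √Var(X) = 2.5475

(b) Point probability using PMF:
P(X = 5) = 0.145704

(c) Cumulative probability using CDF:
P(X ≤ 8) = F(8) = 0.792760

(d) Range probability:
P(5 ≤ X ≤ 8) = P(X ≤ 8) - P(X ≤ 4)
                   = F(8) - F(4)
                   = 0.792760 - 0.224792
                   = 0.567968

This means approximately 56.8% of outcomes fall in the interval [5, 8].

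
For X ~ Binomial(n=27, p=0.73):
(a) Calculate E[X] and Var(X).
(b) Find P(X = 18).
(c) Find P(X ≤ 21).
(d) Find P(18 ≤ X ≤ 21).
(a) E[X] = 19.7100, Var(X) = 5.3217
(b) P(X = 18) = 0.123869
(c) P(X ≤ 21) = 0.776737
(d) P(18 ≤ X ≤ 21) = 0.608696

We have X ~ Binomial(n=27, p=0.73).

(a) Moments:
E[X] = 19.7100
Var(X) = 5.3217
σ = √Var(X) = 2.3069

(b) Point probability using PMF:
P(X = 18) = 0.123869

(c) Cumulative probability using CDF:
P(X ≤ 21) = F(21) = 0.776737

(d) Range probability:
P(18 ≤ X ≤ 21) = P(X ≤ 21) - P(X ≤ 17)
                   = F(21) - F(17)
                   = 0.776737 - 0.168041
                   = 0.608696

This means approximately 60.9% of outcomes fall in the interval [18, 21].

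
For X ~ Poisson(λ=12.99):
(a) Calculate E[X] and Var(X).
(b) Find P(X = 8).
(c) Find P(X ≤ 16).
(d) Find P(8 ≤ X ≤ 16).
(a) E[X] = 12.9900, Var(X) = 12.9900
(b) P(X = 8) = 0.045906
(c) P(X ≤ 16) = 0.836211
(d) P(8 ≤ X ≤ 16) = 0.781901

We have X ~ Poisson(λ=12.99).

(a) Moments:
E[X] = 12.9900
Var(X) = 12.9900
σ = √Var(X) = 3.6042

(b) Point probability using PMF:
P(X = 8) = 0.045906

(c) Cumulative probability using CDF:
P(X ≤ 16) = F(16) = 0.836211

(d) Range probability:
P(8 ≤ X ≤ 16) = P(X ≤ 16) - P(X ≤ 7)
                   = F(16) - F(7)
                   = 0.836211 - 0.054310
                   = 0.781901

This means approximately 78.2% of outcomes fall in the interval [8, 16].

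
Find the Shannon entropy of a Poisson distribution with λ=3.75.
2.0522 nats

We have X ~ Poisson(λ=3.75).

The Shannon entropy measures the uncertainty or information content of the distribution.

For a Poisson distribution with λ=3.75:
H(X) = 2.0522 nats

(In bits, this would be 2.9607 bits.)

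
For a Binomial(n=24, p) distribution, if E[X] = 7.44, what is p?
p = 0.31

For a Binomial(n, p) distribution:
E[X] = n × p

Given n = 24 and E[X] = 7.44:
7.44 = 24 × p
p = 7.44 / 24 = 0.31

Verification: Binomial(24, 0.31) has E[X] = 7.44 ✓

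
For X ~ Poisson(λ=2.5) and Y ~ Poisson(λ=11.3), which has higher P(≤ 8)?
X has higher probability (P(X ≤ 8) = 0.9989 > P(Y ≤ 8) = 0.2064)

Compute P(≤ 8) for each distribution:

X ~ Poisson(λ=2.5):
P(X ≤ 8) = 0.9989

Y ~ Poisson(λ=11.3):
P(Y ≤ 8) = 0.2064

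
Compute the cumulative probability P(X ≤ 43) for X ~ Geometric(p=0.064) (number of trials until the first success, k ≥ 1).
0.941808

We have X ~ Geometric(p=0.064) (number of trials until the first success, k ≥ 1).

The CDF gives us P(X ≤ k).

Using the CDF:
P(X ≤ 43) = 0.941808

This means there's approximately a 94.2% chance that X is at most 43.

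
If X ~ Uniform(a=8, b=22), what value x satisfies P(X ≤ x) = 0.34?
12.7600

We have X ~ Uniform(a=8, b=22).

We want to find x such that P(X ≤ x) = 0.34.

This is the 34th percentile, which means 34% of values fall below this point.

Using the inverse CDF (quantile function):
x = F⁻¹(0.34) = 12.7600

Verification: P(X ≤ 12.7600) = 0.34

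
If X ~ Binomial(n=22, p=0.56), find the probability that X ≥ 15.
0.175012

We have X ~ Binomial(n=22, p=0.56).

For discrete distributions, P(X ≥ 15) = 1 - P(X ≤ 14).

P(X ≤ 14) = 0.824988
P(X ≥ 15) = 1 - 0.824988 = 0.175012

So there's approximately a 17.5% chance that X is at least 15.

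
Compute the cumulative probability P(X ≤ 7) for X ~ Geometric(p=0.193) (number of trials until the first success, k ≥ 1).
0.777098

We have X ~ Geometric(p=0.193) (number of trials until the first success, k ≥ 1).

The CDF gives us P(X ≤ k).

Using the CDF:
P(X ≤ 7) = 0.777098

This means there's approximately a 77.7% chance that X is at most 7.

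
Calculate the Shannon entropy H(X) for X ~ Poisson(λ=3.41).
2.0011 nats

We have X ~ Poisson(λ=3.41).

The Shannon entropy measures the uncertainty or information content of the distribution.

For a Poisson distribution with λ=3.41:
H(X) = 2.0011 nats

(In bits, this would be 2.8870 bits.)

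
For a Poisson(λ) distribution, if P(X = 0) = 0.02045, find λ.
λ = 3.8898

For a Poisson(λ) distribution, the PMF at 0 is:
P(X = 0) = λ^0 e^(-λ) / 0! = e^(-λ)

Given P(X = 0) = 0.02045:
e^(-λ) = 0.02045
-λ = ln(0.02045)
λ = -ln(0.02045) = 3.8898

Verification: e^(-3.8898) = 0.02045 ✓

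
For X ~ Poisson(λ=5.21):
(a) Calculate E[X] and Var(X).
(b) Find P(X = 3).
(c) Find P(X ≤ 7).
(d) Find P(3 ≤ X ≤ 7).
(a) E[X] = 5.2100, Var(X) = 5.2100
(b) P(X = 3) = 0.128732
(c) P(X ≤ 7) = 0.843794
(d) P(3 ≤ X ≤ 7) = 0.735751

We have X ~ Poisson(λ=5.21).

(a) Moments:
E[X] = 5.2100
Var(X) = 5.2100
σ = √Var(X) = 2.2825

(b) Point probability using PMF:
P(X = 3) = 0.128732

(c) Cumulative probability using CDF:
P(X ≤ 7) = F(7) = 0.843794

(d) Range probability:
P(3 ≤ X ≤ 7) = P(X ≤ 7) - P(X ≤ 2)
                   = F(7) - F(2)
                   = 0.843794 - 0.108043
                   = 0.735751

This means approximately 73.6% of outcomes fall in the interval [3, 7].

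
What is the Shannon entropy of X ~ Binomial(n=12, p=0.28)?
1.8504 nats

We have X ~ Binomial(n=12, p=0.28).

The Shannon entropy measures the uncertainty or information content of the distribution.

For a Binomial distribution with n=12, p=0.28:
H(X) = 1.8504 nats

(In bits, this would be 2.6696 bits.)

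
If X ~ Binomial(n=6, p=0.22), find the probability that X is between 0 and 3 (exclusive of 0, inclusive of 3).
0.750897

We have X ~ Binomial(n=6, p=0.22).

To find P(0 < X ≤ 3), we use:
P(0 < X ≤ 3) = P(X ≤ 3) - P(X ≤ 0)
                 = F(3) - F(0)
                 = 0.976097 - 0.225200
                 = 0.750897

So there's approximately a 75.1% chance that X falls in this range.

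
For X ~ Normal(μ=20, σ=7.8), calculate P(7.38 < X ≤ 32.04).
0.885819

We have X ~ Normal(μ=20, σ=7.8).

To find P(7.38 < X ≤ 32.04), we use:
P(7.38 < X ≤ 32.04) = P(X ≤ 32.04) - P(X ≤ 7.38)
                 = F(32.04) - F(7.38)
                 = 0.938656 - 0.052837
                 = 0.885819

So there's approximately a 88.6% chance that X falls in this range.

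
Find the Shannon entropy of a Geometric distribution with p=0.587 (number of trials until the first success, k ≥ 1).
1.1549 nats

We have X ~ Geometric(p=0.587) (number of trials until the first success, k ≥ 1).

The Shannon entropy measures the uncertainty or information content of the distribution.

For a Geometric distribution with p=0.587 (number of trials until the first success, k ≥ 1):
H(X) = 1.1549 nats

(In bits, this would be 1.6662 bits.)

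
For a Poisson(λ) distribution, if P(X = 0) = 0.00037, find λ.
λ = 7.9020

For a Poisson(λ) distribution, the PMF at 0 is:
P(X = 0) = λ^0 e^(-λ) / 0! = e^(-λ)

Given P(X = 0) = 0.00037:
e^(-λ) = 0.00037
-λ = ln(0.00037)
λ = -ln(0.00037) = 7.9020

Verification: e^(-7.9020) = 0.00037 ✓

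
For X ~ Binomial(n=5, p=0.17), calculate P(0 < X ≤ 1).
0.403396

We have X ~ Binomial(n=5, p=0.17).

To find P(0 < X ≤ 1), we use:
P(0 < X ≤ 1) = P(X ≤ 1) - P(X ≤ 0)
                 = F(1) - F(0)
                 = 0.797300 - 0.393904
                 = 0.403396

So there's approximately a 40.3% chance that X falls in this range.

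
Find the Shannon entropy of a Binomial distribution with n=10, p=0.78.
1.6630 nats

We have X ~ Binomial(n=10, p=0.78).

The Shannon entropy measures the uncertainty or information content of the distribution.

For a Binomial distribution with n=10, p=0.78:
H(X) = 1.6630 nats

(In bits, this would be 2.3992 bits.)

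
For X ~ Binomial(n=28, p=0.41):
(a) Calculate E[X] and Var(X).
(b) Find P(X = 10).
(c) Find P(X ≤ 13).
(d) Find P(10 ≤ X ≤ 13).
(a) E[X] = 11.4800, Var(X) = 6.7732
(b) P(X = 10) = 0.132194
(c) P(X ≤ 13) = 0.782285
(d) P(10 ≤ X ≤ 13) = 0.557073

We have X ~ Binomial(n=28, p=0.41).

(a) Moments:
E[X] = 11.4800
Var(X) = 6.7732
σ = √Var(X) = 2.6025

(b) Point probability using PMF:
P(X = 10) = 0.132194

(c) Cumulative probability using CDF:
P(X ≤ 13) = F(13) = 0.782285

(d) Range probability:
P(10 ≤ X ≤ 13) = P(X ≤ 13) - P(X ≤ 9)
                   = F(13) - F(9)
                   = 0.782285 - 0.225212
                   = 0.557073

This means approximately 55.7% of outcomes fall in the interval [10, 13].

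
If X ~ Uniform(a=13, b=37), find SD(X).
6.9282

We have X ~ Uniform(a=13, b=37).

For a Uniform distribution with a=13, b=37:
σ = √Var(X) = 6.9282

The standard deviation is the square root of the variance.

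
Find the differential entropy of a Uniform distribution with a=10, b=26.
2.7726 nats

We have X ~ Uniform(a=10, b=26).

The differential entropy measures the uncertainty or information content of the distribution.

For a Uniform distribution with a=10, b=26:
h(X) = 2.7726 nats

(In bits, this would be 4.0000 bits.)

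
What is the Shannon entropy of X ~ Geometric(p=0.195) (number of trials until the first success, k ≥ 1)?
2.5302 nats

We have X ~ Geometric(p=0.195) (number of trials until the first success, k ≥ 1).

The Shannon entropy measures the uncertainty or information content of the distribution.

For a Geometric distribution with p=0.195 (number of trials until the first success, k ≥ 1):
H(X) = 2.5302 nats

(In bits, this would be 3.6503 bits.)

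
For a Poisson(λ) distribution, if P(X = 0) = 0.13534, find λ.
λ = 2.0000

For a Poisson(λ) distribution, the PMF at 0 is:
P(X = 0) = λ^0 e^(-λ) / 0! = e^(-λ)

Given P(X = 0) = 0.13534:
e^(-λ) = 0.13534
-λ = ln(0.13534)
λ = -ln(0.13534) = 2.0000

Verification: e^(-2.0000) = 0.13534 ✓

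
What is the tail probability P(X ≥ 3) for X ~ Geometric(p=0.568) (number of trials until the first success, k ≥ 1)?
0.186624

We have X ~ Geometric(p=0.568) (number of trials until the first success, k ≥ 1).

For discrete distributions, P(X ≥ 3) = 1 - P(X ≤ 2).

P(X ≤ 2) = 0.813376
P(X ≥ 3) = 1 - 0.813376 = 0.186624

So there's approximately a 18.7% chance that X is at least 3.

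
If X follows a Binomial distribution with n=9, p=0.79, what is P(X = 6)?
0.189104

We have X ~ Binomial(n=9, p=0.79).

For a Binomial distribution, the PMF gives us the probability of each outcome.

Using the PMF formula:
P(X = 6) = 0.189104

Rounded to 4 decimal places: 0.1891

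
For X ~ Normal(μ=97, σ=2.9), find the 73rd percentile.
98.7772

We have X ~ Normal(μ=97, σ=2.9).

We want to find x such that P(X ≤ x) = 0.73.

This is the 73rd percentile, which means 73% of values fall below this point.

Using the inverse CDF (quantile function):
x = F⁻¹(0.73) = 98.7772

Verification: P(X ≤ 98.7772) = 0.73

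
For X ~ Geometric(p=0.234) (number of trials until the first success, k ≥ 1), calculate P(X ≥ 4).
0.449455

We have X ~ Geometric(p=0.234) (number of trials until the first success, k ≥ 1).

For discrete distributions, P(X ≥ 4) = 1 - P(X ≤ 3).

P(X ≤ 3) = 0.550545
P(X ≥ 4) = 1 - 0.550545 = 0.449455

So there's approximately a 44.9% chance that X is at least 4.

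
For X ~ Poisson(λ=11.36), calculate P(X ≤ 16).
0.929771

We have X ~ Poisson(λ=11.36).

The CDF gives us P(X ≤ k).

Using the CDF:
P(X ≤ 16) = 0.929771

This means there's approximately a 93.0% chance that X is at most 16.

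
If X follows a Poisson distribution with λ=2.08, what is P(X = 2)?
0.270249

We have X ~ Poisson(λ=2.08).

For a Poisson distribution, the PMF gives us the probability of each outcome.

Using the PMF formula:
P(X = 2) = 0.270249

Rounded to 4 decimal places: 0.2702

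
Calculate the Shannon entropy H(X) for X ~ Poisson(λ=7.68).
2.4265 nats

We have X ~ Poisson(λ=7.68).

The Shannon entropy measures the uncertainty or information content of the distribution.

For a Poisson distribution with λ=7.68:
H(X) = 2.4265 nats

(In bits, this would be 3.5007 bits.)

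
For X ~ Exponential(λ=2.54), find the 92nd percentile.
0.9944

We have X ~ Exponential(λ=2.54).

We want to find x such that P(X ≤ x) = 0.92.

This is the 92nd percentile, which means 92% of values fall below this point.

Using the inverse CDF (quantile function):
x = F⁻¹(0.92) = 0.9944

Verification: P(X ≤ 0.9944) = 0.92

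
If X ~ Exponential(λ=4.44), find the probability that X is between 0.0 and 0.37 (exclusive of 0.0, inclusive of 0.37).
0.806562

We have X ~ Exponential(λ=4.44).

To find P(0.0 < X ≤ 0.37), we use:
P(0.0 < X ≤ 0.37) = P(X ≤ 0.37) - P(X ≤ 0.0)
                 = F(0.37) - F(0.0)
                 = 0.806562 - 0.000000
                 = 0.806562

So there's approximately a 80.7% chance that X falls in this range.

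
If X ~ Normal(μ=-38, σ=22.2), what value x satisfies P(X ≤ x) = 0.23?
-54.4024

We have X ~ Normal(μ=-38, σ=22.2).

We want to find x such that P(X ≤ x) = 0.23.

This is the 23rd percentile, which means 23% of values fall below this point.

Using the inverse CDF (quantile function):
x = F⁻¹(0.23) = -54.4024

Verification: P(X ≤ -54.4024) = 0.23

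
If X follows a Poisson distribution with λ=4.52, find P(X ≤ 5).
0.699510

We have X ~ Poisson(λ=4.52).

The CDF gives us P(X ≤ k).

Using the CDF:
P(X ≤ 5) = 0.699510

This means there's approximately a 70.0% chance that X is at most 5.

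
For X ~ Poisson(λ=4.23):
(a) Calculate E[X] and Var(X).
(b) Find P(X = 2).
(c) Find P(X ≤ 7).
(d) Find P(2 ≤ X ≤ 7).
(a) E[X] = 4.2300, Var(X) = 4.2300
(b) P(X = 2) = 0.130192
(c) P(X ≤ 7) = 0.933978
(d) P(2 ≤ X ≤ 7) = 0.857869

We have X ~ Poisson(λ=4.23).

(a) Moments:
E[X] = 4.2300
Var(X) = 4.2300
σ = √Var(X) = 2.0567

(b) Point probability using PMF:
P(X = 2) = 0.130192

(c) Cumulative probability using CDF:
P(X ≤ 7) = F(7) = 0.933978

(d) Range probability:
P(2 ≤ X ≤ 7) = P(X ≤ 7) - P(X ≤ 1)
                   = F(7) - F(1)
                   = 0.933978 - 0.076109
                   = 0.857869

This means approximately 85.8% of outcomes fall in the interval [2, 7].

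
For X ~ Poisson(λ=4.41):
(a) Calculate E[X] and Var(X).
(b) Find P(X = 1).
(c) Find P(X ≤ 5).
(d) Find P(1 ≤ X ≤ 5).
(a) E[X] = 4.4100, Var(X) = 4.4100
(b) P(X = 1) = 0.053604
(c) P(X ≤ 5) = 0.718223
(d) P(1 ≤ X ≤ 5) = 0.706068

We have X ~ Poisson(λ=4.41).

(a) Moments:
E[X] = 4.4100
Var(X) = 4.4100
σ = √Var(X) = 2.1000

(b) Point probability using PMF:
P(X = 1) = 0.053604

(c) Cumulative probability using CDF:
P(X ≤ 5) = F(5) = 0.718223

(d) Range probability:
P(1 ≤ X ≤ 5) = P(X ≤ 5) - P(X ≤ 0)
                   = F(5) - F(0)
                   = 0.718223 - 0.012155
                   = 0.706068

This means approximately 70.6% of outcomes fall in the interval [1, 5].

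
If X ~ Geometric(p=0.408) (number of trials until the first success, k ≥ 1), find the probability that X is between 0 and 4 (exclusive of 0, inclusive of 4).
0.877175

We have X ~ Geometric(p=0.408) (number of trials until the first success, k ≥ 1).

To find P(0 < X ≤ 4), we use:
P(0 < X ≤ 4) = P(X ≤ 4) - P(X ≤ 0)
                 = F(4) - F(0)
                 = 0.877175 - 0.000000
                 = 0.877175

So there's approximately a 87.7% chance that X falls in this range.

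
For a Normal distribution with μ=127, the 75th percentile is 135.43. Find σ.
σ = 12.4983

For X ~ Normal(μ, σ), the p-th percentile satisfies x = μ + z_p × σ,
where z_p = Φ⁻¹(p) is the standard normal quantile.

Step 1: z_{0.75} = Φ⁻¹(0.75) = 0.6745

Step 2: Solve for σ:
135.43 = 127 + 0.6745 × σ
σ = (135.43 - 127) / 0.6745
σ = 8.43 / 0.6745
σ = 12.4983

Verification: μ + z × σ = 127 + 0.6745 × 12.4983 = 135.43 ✓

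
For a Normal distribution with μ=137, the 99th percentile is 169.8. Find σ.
σ = 14.0994

For X ~ Normal(μ, σ), the p-th percentile satisfies x = μ + z_p × σ,
where z_p = Φ⁻¹(p) is the standard normal quantile.

Step 1: z_{0.99} = Φ⁻¹(0.99) = 2.3263

Step 2: Solve for σ:
169.8 = 137 + 2.3263 × σ
σ = (169.8 - 137) / 2.3263
σ = 32.80 / 2.3263
σ = 14.0994

Verification: μ + z × σ = 137 + 2.3263 × 14.0994 = 169.80 ✓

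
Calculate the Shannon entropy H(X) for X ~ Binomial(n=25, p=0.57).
2.3249 nats

We have X ~ Binomial(n=25, p=0.57).

The Shannon entropy measures the uncertainty or information content of the distribution.

For a Binomial distribution with n=25, p=0.57:
H(X) = 2.3249 nats

(In bits, this would be 3.3541 bits.)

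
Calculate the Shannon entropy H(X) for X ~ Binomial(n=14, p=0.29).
1.9411 nats

We have X ~ Binomial(n=14, p=0.29).

The Shannon entropy measures the uncertainty or information content of the distribution.

For a Binomial distribution with n=14, p=0.29:
H(X) = 1.9411 nats

(In bits, this would be 2.8003 bits.)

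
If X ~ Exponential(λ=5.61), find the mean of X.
0.1783

We have X ~ Exponential(λ=5.61).

For an Exponential distribution with λ=5.61:
E[X] = 0.1783

This is the expected (average) value of X.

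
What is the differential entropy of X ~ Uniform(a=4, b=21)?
2.8332 nats

We have X ~ Uniform(a=4, b=21).

The differential entropy measures the uncertainty or information content of the distribution.

For a Uniform distribution with a=4, b=21:
h(X) = 2.8332 nats

(In bits, this would be 4.0875 bits.)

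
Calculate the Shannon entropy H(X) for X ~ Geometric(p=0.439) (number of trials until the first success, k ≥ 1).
1.5619 nats

We have X ~ Geometric(p=0.439) (number of trials until the first success, k ≥ 1).

The Shannon entropy measures the uncertainty or information content of the distribution.

For a Geometric distribution with p=0.439 (number of trials until the first success, k ≥ 1):
H(X) = 1.5619 nats

(In bits, this would be 2.2534 bits.)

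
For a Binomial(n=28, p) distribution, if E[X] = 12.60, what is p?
p = 0.45

For a Binomial(n, p) distribution:
E[X] = n × p

Given n = 28 and E[X] = 12.60:
12.60 = 28 × p
p = 12.60 / 28 = 0.45

Verification: Binomial(28, 0.45) has E[X] = 12.60 ✓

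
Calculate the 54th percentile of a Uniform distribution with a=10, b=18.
14.3200

We have X ~ Uniform(a=10, b=18).

We want to find x such that P(X ≤ x) = 0.54.

This is the 54th percentile, which means 54% of values fall below this point.

Using the inverse CDF (quantile function):
x = F⁻¹(0.54) = 14.3200

Verification: P(X ≤ 14.3200) = 0.54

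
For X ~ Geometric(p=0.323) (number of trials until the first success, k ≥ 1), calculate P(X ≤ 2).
0.541671

We have X ~ Geometric(p=0.323) (number of trials until the first success, k ≥ 1).

The CDF gives us P(X ≤ k).

Using the CDF:
P(X ≤ 2) = 0.541671

This means there's approximately a 54.2% chance that X is at most 2.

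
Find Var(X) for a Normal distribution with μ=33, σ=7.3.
53.2900

We have X ~ Normal(μ=33, σ=7.3).

For a Normal distribution with μ=33, σ=7.3:
Var(X) = 53.2900

The variance measures the spread of the distribution around the mean.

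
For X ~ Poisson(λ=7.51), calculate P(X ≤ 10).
0.861378

We have X ~ Poisson(λ=7.51).

The CDF gives us P(X ≤ k).

Using the CDF:
P(X ≤ 10) = 0.861378

This means there's approximately a 86.1% chance that X is at most 10.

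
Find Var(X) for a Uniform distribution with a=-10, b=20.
75.0000

We have X ~ Uniform(a=-10, b=20).

For a Uniform distribution with a=-10, b=20:
Var(X) = 75.0000

The variance measures the spread of the distribution around the mean.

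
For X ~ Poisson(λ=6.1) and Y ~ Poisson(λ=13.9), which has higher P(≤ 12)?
X has higher probability (P(X ≤ 12) = 0.9900 > P(Y ≤ 12) = 0.3684)

Compute P(≤ 12) for each distribution:

X ~ Poisson(λ=6.1):
P(X ≤ 12) = 0.9900

Y ~ Poisson(λ=13.9):
P(Y ≤ 12) = 0.3684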